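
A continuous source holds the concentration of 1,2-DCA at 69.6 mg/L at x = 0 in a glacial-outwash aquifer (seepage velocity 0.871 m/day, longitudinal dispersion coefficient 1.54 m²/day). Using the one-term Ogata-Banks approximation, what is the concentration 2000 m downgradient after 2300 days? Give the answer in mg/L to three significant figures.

35.9 mg/L

For a continuous step input, C/C₀ ≈ ½·erfc((x−vt)/(2√(Dt))).
vt = 0.871 × 2300 = 2003.3 m and 2√(Dt) = 2√(1.54 × 2300) = 119.0 m.
Argument (x−vt)/(2√(Dt)) = (2000 − 2003.3)/119.0 = -0.02773; ½·erfc(-0.02773) = 0.5156.
C = 69.6 × 0.5156 = 35.9 mg/L.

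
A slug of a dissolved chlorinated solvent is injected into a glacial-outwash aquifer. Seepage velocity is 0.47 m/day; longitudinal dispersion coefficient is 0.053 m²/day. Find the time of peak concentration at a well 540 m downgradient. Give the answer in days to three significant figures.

For the 1D instantaneous-source solution, setting ∂C/∂t = 0 at fixed x gives v²t² + 2Dt − x² = 0, so t = (√(D² + v²x²) − D)/v².
√(D² + v²x²) = √(0.053² + 0.47² × 540²) = 253.8; v² = 0.2209.
t = (253.8 − 0.053)/0.2209 = 1150 days (vs. the pure-advection estimate x/v = 1150 d).

1150 days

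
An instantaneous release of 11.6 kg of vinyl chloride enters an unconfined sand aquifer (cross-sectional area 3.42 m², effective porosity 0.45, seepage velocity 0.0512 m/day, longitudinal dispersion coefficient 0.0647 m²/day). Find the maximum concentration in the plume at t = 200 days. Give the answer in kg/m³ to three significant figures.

The peak of an instantaneous 1D plume sits at x = vt; there the Gaussian factor is 1 and C_max = M/(n_e·A·√(4πDt)), where n_e·A is the pore area the mass is dissolved in.
√(4πDt) = √(4π × 0.0647 × 200) = 12.75 m, so C_max = 11.6/(0.45 × 3.42 × 12.75) = 0.591 kg/m³.

0.591 kg/m³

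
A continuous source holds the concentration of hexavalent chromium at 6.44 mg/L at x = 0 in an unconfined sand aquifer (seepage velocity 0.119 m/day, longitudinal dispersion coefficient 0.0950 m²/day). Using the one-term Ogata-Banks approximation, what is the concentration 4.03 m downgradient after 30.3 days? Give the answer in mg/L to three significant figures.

2.77 mg/L

For a continuous step input, C/C₀ ≈ ½·erfc((x−vt)/(2√(Dt))).
vt = 0.119 × 30.3 = 3.6057 m and 2√(Dt) = 2√(0.0950 × 30.3) = 3.393 m.
Argument (x−vt)/(2√(Dt)) = (4.03 − 3.6057)/3.393 = 0.1251; ½·erfc(0.1251) = 0.4298.
C = 6.44 × 0.4298 = 2.77 mg/L.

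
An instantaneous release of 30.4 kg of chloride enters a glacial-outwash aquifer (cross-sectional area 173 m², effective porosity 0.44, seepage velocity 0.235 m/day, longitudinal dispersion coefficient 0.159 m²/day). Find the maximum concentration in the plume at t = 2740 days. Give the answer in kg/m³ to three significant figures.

The peak of an instantaneous 1D plume sits at x = vt; there the Gaussian factor is 1 and C_max = M/(n_e·A·√(4πDt)), where n_e·A is the pore area the mass is dissolved in.
√(4πDt) = √(4π × 0.159 × 2740) = 73.99 m, so C_max = 30.4/(0.44 × 173 × 73.99) = 0.00540 kg/m³.

0.00540 kg/m³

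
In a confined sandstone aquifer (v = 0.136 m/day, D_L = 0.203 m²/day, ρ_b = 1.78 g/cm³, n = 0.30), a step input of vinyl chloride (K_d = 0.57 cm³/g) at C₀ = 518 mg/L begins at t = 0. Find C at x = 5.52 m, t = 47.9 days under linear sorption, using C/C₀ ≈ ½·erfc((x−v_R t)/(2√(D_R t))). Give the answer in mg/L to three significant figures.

14.4 mg/L

Retardation factor R = 1 + ρ_b·K_d/n = 1 + 1.78 × 0.57/0.30 = 4.382.
Sorption retards both mechanisms: v_R = v/R = 0.03104 m/day, D_R = D/R = 0.04633 m²/day.
v_R·t = 0.03104 × 47.9 = 1.486816 m; 2√(D_R t) = 2.979 m; argument = (5.52 − 1.486816)/2.979 = 1.354.
C = C₀ × ½·erfc(1.354) = 518 × 0.02776 = 14.4 mg/L.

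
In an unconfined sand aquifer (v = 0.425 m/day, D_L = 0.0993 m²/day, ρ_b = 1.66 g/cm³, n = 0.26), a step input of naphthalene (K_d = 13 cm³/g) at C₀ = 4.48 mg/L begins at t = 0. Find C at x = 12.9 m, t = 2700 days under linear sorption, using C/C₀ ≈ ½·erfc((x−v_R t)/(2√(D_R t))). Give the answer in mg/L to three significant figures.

2.77 mg/L

Retardation factor R = 1 + ρ_b·K_d/n = 1 + 1.66 × 13/0.26 = 84.00.
Sorption retards both mechanisms: v_R = v/R = 0.005060 m/day, D_R = D/R = 0.001182 m²/day.
v_R·t = 0.005060 × 2700 = 13.662 m; 2√(D_R t) = 3.573 m; argument = (12.9 − 13.662)/3.573 = -0.2133.
C = C₀ × ½·erfc(-0.2133) = 4.48 × 0.6185 = 2.77 mg/L.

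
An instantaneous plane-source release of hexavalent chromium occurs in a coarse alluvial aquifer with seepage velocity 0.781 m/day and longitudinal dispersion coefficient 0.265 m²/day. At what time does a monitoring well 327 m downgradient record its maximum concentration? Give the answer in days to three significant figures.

For the 1D instantaneous-source solution, setting ∂C/∂t = 0 at fixed x gives v²t² + 2Dt − x² = 0, so t = (√(D² + v²x²) − D)/v².
√(D² + v²x²) = √(0.265² + 0.781² × 327²) = 255.4; v² = 0.609961.
t = (255.4 − 0.265)/0.609961 = 418 days (vs. the pure-advection estimate x/v = 419 d).

418 days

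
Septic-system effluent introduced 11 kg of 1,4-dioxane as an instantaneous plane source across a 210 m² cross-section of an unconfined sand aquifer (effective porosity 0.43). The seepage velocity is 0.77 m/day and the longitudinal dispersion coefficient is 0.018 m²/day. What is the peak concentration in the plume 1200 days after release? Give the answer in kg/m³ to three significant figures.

0.00739 kg/m³

The peak of an instantaneous 1D plume sits at x = vt; there the Gaussian factor is 1 and C_max = M/(n_e·A·√(4πDt)), where n_e·A is the pore area the mass is dissolved in.
√(4πDt) = √(4π × 0.018 × 1200) = 16.48 m, so C_max = 11/(0.43 × 210 × 16.48) = 0.00739 kg/m³.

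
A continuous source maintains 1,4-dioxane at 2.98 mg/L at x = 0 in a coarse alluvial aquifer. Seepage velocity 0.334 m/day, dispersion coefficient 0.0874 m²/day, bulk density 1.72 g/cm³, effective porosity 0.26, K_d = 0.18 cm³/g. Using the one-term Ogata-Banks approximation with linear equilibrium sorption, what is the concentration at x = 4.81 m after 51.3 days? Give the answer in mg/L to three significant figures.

2.78 mg/L

Retardation factor R = 1 + ρ_b·K_d/n = 1 + 1.72 × 0.18/0.26 = 2.191.
Sorption retards both mechanisms: v_R = v/R = 0.1524 m/day, D_R = D/R = 0.03989 m²/day.
v_R·t = 0.1524 × 51.3 = 7.81812 m; 2√(D_R t) = 2.861 m; argument = (4.81 − 7.81812)/2.861 = -1.051.
C = C₀ × ½·erfc(-1.051) = 2.98 × 0.9314 = 2.78 mg/L.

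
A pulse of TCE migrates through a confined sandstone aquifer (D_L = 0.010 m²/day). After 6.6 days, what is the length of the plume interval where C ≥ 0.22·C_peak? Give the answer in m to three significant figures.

The plume is Gaussian with σ = √(2Dt) = √(2 × 0.010 × 6.6) = 0.3633 m.
C/C_peak = exp(−Δx²/(2σ²)) = 0.22 ⇒ Δx = σ·√(−2 ln 0.22) = 0.3633 × 1.740 = 0.6321 m.
Width = 2Δx = 1.26 m.

1.26 m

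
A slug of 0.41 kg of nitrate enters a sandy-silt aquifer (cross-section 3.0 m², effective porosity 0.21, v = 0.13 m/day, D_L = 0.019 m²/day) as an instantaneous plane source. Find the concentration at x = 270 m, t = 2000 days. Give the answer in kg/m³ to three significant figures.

For an instantaneous plane source, C(x,t) = M/(n_e·A·√(4πDt)) · exp(−(x−vt)²/(4Dt)), with n_e·A the pore (flow) area.
Plume center vt = 0.13 × 2000 = 260 m, so the well at 270 m is 10 m downgradient of the peak.
√(4πDt) = 21.85 m, giving peak height M/(n_e·A·√(4πDt)) = 0.41/(0.21 × 3.0 × 21.85) = 0.02978 kg/m³.
(x−vt)²/(4Dt) = (10)²/(4 × 0.019 × 2000) = 0.6579; exp(−0.6579) = 0.5179.
C = 0.02978 × 0.5179 = 0.0154 kg/m³.

0.0154 kg/m³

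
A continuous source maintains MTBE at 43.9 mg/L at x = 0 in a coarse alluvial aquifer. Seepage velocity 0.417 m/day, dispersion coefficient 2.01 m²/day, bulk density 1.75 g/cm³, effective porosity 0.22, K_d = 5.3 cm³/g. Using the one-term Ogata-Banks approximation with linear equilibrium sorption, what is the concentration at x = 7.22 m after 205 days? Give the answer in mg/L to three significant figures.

Retardation factor R = 1 + ρ_b·K_d/n = 1 + 1.75 × 5.3/0.22 = 43.16.
Sorption retards both mechanisms: v_R = v/R = 0.009662 m/day, D_R = D/R = 0.04657 m²/day.
v_R·t = 0.009662 × 205 = 1.98071 m; 2√(D_R t) = 6.180 m; argument = (7.22 − 1.98071)/6.180 = 0.8478.
C = C₀ × ½·erfc(0.8478) = 43.9 × 0.1153 = 5.06 mg/L.

5.06 mg/L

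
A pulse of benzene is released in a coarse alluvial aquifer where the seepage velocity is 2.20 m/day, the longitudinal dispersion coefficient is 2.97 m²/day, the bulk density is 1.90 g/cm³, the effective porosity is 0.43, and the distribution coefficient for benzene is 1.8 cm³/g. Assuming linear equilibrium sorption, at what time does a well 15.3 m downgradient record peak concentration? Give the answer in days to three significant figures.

Retardation factor R = 1 + ρ_b·K_d/n = 1 + 1.90 × 1.8/0.43 = 8.953.
Sorption retards both mechanisms: v_R = v/R = 0.2457 m/day, D_R = D/R = 0.3317 m²/day.
Peak time from v_R²t² + 2D_R t − x² = 0: t = (√(D_R² + v_R²x²) − D_R)/v_R².
√(D_R² + v_R²x²) = √(0.3317² + 0.2457² × 15.3²) = 3.774; v_R² = 0.06037.
t = (3.774 − 0.3317)/0.06037 = 57.0 days.

57.0 days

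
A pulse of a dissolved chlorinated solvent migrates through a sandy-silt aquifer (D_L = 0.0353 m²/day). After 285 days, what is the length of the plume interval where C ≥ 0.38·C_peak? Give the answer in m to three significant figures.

12.5 m

The plume is Gaussian with σ = √(2Dt) = √(2 × 0.0353 × 285) = 4.486 m.
C/C_peak = exp(−Δx²/(2σ²)) = 0.38 ⇒ Δx = σ·√(−2 ln 0.38) = 4.486 × 1.391 = 6.240 m.
Width = 2Δx = 12.5 m.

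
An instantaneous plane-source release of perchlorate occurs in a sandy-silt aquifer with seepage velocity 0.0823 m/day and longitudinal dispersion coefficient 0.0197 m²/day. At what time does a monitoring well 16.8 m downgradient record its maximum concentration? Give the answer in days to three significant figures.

201 days

For the 1D instantaneous-source solution, setting ∂C/∂t = 0 at fixed x gives v²t² + 2Dt − x² = 0, so t = (√(D² + v²x²) − D)/v².
√(D² + v²x²) = √(0.0197² + 0.0823² × 16.8²) = 1.383; v² = 0.00677329.
t = (1.383 − 0.0197)/0.00677329 = 201 days (vs. the pure-advection estimate x/v = 204 d).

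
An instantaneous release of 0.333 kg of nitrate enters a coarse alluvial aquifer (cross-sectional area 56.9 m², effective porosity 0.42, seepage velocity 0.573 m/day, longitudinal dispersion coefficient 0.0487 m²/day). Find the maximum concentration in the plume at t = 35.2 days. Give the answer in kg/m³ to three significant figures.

The peak of an instantaneous 1D plume sits at x = vt; there the Gaussian factor is 1 and C_max = M/(n_e·A·√(4πDt)), where n_e·A is the pore area the mass is dissolved in.
√(4πDt) = √(4π × 0.0487 × 35.2) = 4.641 m, so C_max = 0.333/(0.42 × 56.9 × 4.641) = 0.00300 kg/m³.

0.00300 kg/m³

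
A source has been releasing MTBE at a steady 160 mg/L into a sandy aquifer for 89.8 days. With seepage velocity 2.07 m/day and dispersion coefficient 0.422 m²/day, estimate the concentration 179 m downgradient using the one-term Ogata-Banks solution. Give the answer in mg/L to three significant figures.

For a continuous step input, C/C₀ ≈ ½·erfc((x−vt)/(2√(Dt))).
vt = 2.07 × 89.8 = 185.886 m and 2√(Dt) = 2√(0.422 × 89.8) = 12.31 m.
Argument (x−vt)/(2√(Dt)) = (179 − 185.886)/12.31 = -0.5594; ½·erfc(-0.5594) = 0.7856.
C = 160 × 0.7856 = 126 mg/L.

126 mg/L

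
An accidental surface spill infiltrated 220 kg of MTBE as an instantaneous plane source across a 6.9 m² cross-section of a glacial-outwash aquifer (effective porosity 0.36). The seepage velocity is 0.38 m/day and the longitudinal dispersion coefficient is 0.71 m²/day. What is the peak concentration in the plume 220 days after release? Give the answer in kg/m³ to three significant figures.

The peak of an instantaneous 1D plume sits at x = vt; there the Gaussian factor is 1 and C_max = M/(n_e·A·√(4πDt)), where n_e·A is the pore area the mass is dissolved in.
√(4πDt) = √(4π × 0.71 × 220) = 44.30 m, so C_max = 220/(0.36 × 6.9 × 44.30) = 2.00 kg/m³.

2.00 kg/m³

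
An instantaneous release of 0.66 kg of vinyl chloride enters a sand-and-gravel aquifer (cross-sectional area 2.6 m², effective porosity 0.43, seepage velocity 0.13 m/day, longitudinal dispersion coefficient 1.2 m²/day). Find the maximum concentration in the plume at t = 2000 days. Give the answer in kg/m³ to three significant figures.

The peak of an instantaneous 1D plume sits at x = vt; there the Gaussian factor is 1 and C_max = M/(n_e·A·√(4πDt)), where n_e·A is the pore area the mass is dissolved in.
√(4πDt) = √(4π × 1.2 × 2000) = 173.7 m, so C_max = 0.66/(0.43 × 2.6 × 173.7) = 0.00340 kg/m³.

0.00340 kg/m³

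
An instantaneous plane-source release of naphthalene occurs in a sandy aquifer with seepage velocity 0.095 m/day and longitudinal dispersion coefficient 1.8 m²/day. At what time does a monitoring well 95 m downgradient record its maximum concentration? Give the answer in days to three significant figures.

For the 1D instantaneous-source solution, setting ∂C/∂t = 0 at fixed x gives v²t² + 2Dt − x² = 0, so t = (√(D² + v²x²) − D)/v².
√(D² + v²x²) = √(1.8² + 0.095² × 95²) = 9.203; v² = 0.009025.
t = (9.203 − 1.8)/0.009025 = 820 days (vs. the pure-advection estimate x/v = 1000 d).

820 days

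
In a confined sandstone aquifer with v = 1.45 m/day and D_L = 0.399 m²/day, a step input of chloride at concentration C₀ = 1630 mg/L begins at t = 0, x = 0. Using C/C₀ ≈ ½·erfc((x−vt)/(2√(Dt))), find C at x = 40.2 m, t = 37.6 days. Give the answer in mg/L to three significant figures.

1620 mg/L

For a continuous step input, C/C₀ ≈ ½·erfc((x−vt)/(2√(Dt))).
vt = 1.45 × 37.6 = 54.52 m and 2√(Dt) = 2√(0.399 × 37.6) = 7.747 m.
Argument (x−vt)/(2√(Dt)) = (40.2 − 54.52)/7.747 = -1.848; ½·erfc(-1.848) = 0.9955.
C = 1630 × 0.9955 = 1620 mg/L.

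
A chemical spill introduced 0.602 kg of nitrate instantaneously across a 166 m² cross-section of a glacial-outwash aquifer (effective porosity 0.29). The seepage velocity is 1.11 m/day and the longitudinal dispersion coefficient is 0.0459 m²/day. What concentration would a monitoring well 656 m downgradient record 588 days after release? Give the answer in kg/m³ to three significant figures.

For an instantaneous plane source, C(x,t) = M/(n_e·A·√(4πDt)) · exp(−(x−vt)²/(4Dt)), with n_e·A the pore (flow) area.
Plume center vt = 1.11 × 588 = 652.68 m, so the well at 656 m is 3.32 m downgradient of the peak.
√(4πDt) = 18.42 m, giving peak height M/(n_e·A·√(4πDt)) = 0.602/(0.29 × 166 × 18.42) = 0.0006789 kg/m³.
(x−vt)²/(4Dt) = (3.32)²/(4 × 0.0459 × 588) = 0.1021; exp(−0.1021) = 0.9029.
C = 0.0006789 × 0.9029 = 0.000613 kg/m³.

0.000613 kg/m³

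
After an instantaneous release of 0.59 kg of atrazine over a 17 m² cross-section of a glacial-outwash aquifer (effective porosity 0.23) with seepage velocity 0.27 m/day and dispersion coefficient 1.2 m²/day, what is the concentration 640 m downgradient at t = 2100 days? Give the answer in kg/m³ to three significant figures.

For an instantaneous plane source, C(x,t) = M/(n_e·A·√(4πDt)) · exp(−(x−vt)²/(4Dt)), with n_e·A the pore (flow) area.
Plume center vt = 0.27 × 2100 = 567 m, so the well at 640 m is 73 m downgradient of the peak.
√(4πDt) = 178.0 m, giving peak height M/(n_e·A·√(4πDt)) = 0.59/(0.23 × 17 × 178.0) = 0.0008477 kg/m³.
(x−vt)²/(4Dt) = (73)²/(4 × 1.2 × 2100) = 0.5287; exp(−0.5287) = 0.5894.
C = 0.0008477 × 0.5894 = 0.000500 kg/m³.

0.000500 kg/m³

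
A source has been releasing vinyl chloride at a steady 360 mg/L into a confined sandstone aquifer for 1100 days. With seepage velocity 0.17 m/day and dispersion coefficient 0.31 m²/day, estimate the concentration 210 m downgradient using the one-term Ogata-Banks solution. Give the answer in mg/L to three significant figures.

For a continuous step input, C/C₀ ≈ ½·erfc((x−vt)/(2√(Dt))).
vt = 0.17 × 1100 = 187 m and 2√(Dt) = 2√(0.31 × 1100) = 36.93 m.
Argument (x−vt)/(2√(Dt)) = (210 − 187)/36.93 = 0.6228; ½·erfc(0.6228) = 0.1892.
C = 360 × 0.1892 = 68.1 mg/L.

68.1 mg/L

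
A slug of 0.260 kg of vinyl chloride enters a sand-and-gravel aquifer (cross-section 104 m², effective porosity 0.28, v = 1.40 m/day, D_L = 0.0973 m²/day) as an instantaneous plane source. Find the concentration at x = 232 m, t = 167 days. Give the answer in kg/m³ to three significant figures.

0.000594 kg/m³

For an instantaneous plane source, C(x,t) = M/(n_e·A·√(4πDt)) · exp(−(x−vt)²/(4Dt)), with n_e·A the pore (flow) area.
Plume center vt = 1.40 × 167 = 233.8 m, so the well at 232 m is 1.8 m upgradient of the peak.
√(4πDt) = 14.29 m, giving peak height M/(n_e·A·√(4πDt)) = 0.260/(0.28 × 104 × 14.29) = 0.0006248 kg/m³.
(x−vt)²/(4Dt) = (-1.8)²/(4 × 0.0973 × 167) = 0.04985; exp(−0.04985) = 0.9514.
C = 0.0006248 × 0.9514 = 0.000594 kg/m³.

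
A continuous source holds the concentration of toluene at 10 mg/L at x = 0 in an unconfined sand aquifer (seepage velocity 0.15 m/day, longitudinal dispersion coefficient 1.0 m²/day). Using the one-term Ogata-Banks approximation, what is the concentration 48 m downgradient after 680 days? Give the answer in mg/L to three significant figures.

9.28 mg/L

For a continuous step input, C/C₀ ≈ ½·erfc((x−vt)/(2√(Dt))).
vt = 0.15 × 680 = 102 m and 2√(Dt) = 2√(1.0 × 680) = 52.15 m.
Argument (x−vt)/(2√(Dt)) = (48 − 102)/52.15 = -1.035; ½·erfc(-1.035) = 0.9284.
C = 10 × 0.9284 = 9.28 mg/L.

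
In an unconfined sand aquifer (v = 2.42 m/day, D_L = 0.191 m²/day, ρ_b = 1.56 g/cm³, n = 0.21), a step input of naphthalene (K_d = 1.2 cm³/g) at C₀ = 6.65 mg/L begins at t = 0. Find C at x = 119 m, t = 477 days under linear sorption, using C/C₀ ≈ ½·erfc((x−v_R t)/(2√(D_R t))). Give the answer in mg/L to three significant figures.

1.83 mg/L

Retardation factor R = 1 + ρ_b·K_d/n = 1 + 1.56 × 1.2/0.21 = 9.914.
Sorption retards both mechanisms: v_R = v/R = 0.2441 m/day, D_R = D/R = 0.01927 m²/day.
v_R·t = 0.2441 × 477 = 116.4357 m; 2√(D_R t) = 6.064 m; argument = (119 − 116.4357)/6.064 = 0.4229.
C = C₀ × ½·erfc(0.4229) = 6.65 × 0.2749 = 1.83 mg/L.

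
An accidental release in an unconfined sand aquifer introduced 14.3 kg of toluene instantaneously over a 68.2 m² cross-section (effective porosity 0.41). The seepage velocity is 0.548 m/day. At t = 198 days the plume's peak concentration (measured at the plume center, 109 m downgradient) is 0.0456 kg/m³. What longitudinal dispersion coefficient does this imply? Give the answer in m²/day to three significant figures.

At the plume center C_max = M/(n_e·A·√(4πDt)), so D = M²/(4πt·(n_e·A·C_max)²).
n_e·A·C_max = 0.41 × 68.2 × 0.0456 = 1.275 kg/m.
D = 14.3²/(4π × 198 × 1.275²) = 0.0506 m²/day.

0.0506 m²/day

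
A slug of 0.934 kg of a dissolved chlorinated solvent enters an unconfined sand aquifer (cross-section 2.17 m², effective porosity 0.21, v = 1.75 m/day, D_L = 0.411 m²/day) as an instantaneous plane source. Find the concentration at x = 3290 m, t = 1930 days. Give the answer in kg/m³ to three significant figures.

For an instantaneous plane source, C(x,t) = M/(n_e·A·√(4πDt)) · exp(−(x−vt)²/(4Dt)), with n_e·A the pore (flow) area.
Plume center vt = 1.75 × 1930 = 3377.5 m, so the well at 3290 m is 87.5 m upgradient of the peak.
√(4πDt) = 99.84 m, giving peak height M/(n_e·A·√(4πDt)) = 0.934/(0.21 × 2.17 × 99.84) = 0.02053 kg/m³.
(x−vt)²/(4Dt) = (-87.5)²/(4 × 0.411 × 1930) = 2.413; exp(−2.413) = 0.08955.
C = 0.02053 × 0.08955 = 0.00184 kg/m³.

0.00184 kg/m³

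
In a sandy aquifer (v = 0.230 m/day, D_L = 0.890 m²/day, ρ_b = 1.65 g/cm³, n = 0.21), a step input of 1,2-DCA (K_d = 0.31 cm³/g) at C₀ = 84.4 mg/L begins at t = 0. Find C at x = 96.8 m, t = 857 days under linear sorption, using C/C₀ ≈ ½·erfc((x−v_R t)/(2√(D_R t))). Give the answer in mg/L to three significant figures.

2.59 mg/L

Retardation factor R = 1 + ρ_b·K_d/n = 1 + 1.65 × 0.31/0.21 = 3.436.
Sorption retards both mechanisms: v_R = v/R = 0.06694 m/day, D_R = D/R = 0.2590 m²/day.
v_R·t = 0.06694 × 857 = 57.36758 m; 2√(D_R t) = 29.80 m; argument = (96.8 − 57.36758)/29.80 = 1.323.
C = C₀ × ½·erfc(1.323) = 84.4 × 0.03067 = 2.59 mg/L.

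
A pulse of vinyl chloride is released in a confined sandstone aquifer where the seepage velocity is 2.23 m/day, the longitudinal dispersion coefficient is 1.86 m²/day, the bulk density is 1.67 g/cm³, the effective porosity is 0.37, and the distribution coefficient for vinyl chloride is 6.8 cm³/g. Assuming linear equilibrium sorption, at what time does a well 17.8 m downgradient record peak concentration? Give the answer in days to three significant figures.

Retardation factor R = 1 + ρ_b·K_d/n = 1 + 1.67 × 6.8/0.37 = 31.69.
Sorption retards both mechanisms: v_R = v/R = 0.07037 m/day, D_R = D/R = 0.05869 m²/day.
Peak time from v_R²t² + 2D_R t − x² = 0: t = (√(D_R² + v_R²x²) − D_R)/v_R².
√(D_R² + v_R²x²) = √(0.05869² + 0.07037² × 17.8²) = 1.254; v_R² = 0.004952.
t = (1.254 − 0.05869)/0.004952 = 241 days.

241 days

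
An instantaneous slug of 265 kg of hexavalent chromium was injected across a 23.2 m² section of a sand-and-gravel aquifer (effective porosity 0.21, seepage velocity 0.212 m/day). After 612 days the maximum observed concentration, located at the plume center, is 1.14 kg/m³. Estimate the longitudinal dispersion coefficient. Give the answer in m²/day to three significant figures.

0.296 m²/day

At the plume center C_max = M/(n_e·A·√(4πDt)), so D = M²/(4πt·(n_e·A·C_max)²).
n_e·A·C_max = 0.21 × 23.2 × 1.14 = 5.554 kg/m.
D = 265²/(4π × 612 × 5.554²) = 0.296 m²/day.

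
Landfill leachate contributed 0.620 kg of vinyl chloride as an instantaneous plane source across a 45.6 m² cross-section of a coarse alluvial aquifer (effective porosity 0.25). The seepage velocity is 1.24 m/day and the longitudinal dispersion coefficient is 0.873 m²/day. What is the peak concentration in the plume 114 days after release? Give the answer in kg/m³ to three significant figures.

The peak of an instantaneous 1D plume sits at x = vt; there the Gaussian factor is 1 and C_max = M/(n_e·A·√(4πDt)), where n_e·A is the pore area the mass is dissolved in.
√(4πDt) = √(4π × 0.873 × 114) = 35.36 m, so C_max = 0.620/(0.25 × 45.6 × 35.36) = 0.00154 kg/m³.

0.00154 kg/m³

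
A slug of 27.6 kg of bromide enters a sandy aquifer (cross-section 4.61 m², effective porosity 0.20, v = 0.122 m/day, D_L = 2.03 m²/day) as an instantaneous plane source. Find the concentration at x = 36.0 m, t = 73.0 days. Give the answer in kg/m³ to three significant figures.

0.201 kg/m³

For an instantaneous plane source, C(x,t) = M/(n_e·A·√(4πDt)) · exp(−(x−vt)²/(4Dt)), with n_e·A the pore (flow) area.
Plume center vt = 0.122 × 73.0 = 8.906 m, so the well at 36.0 m is 27.094 m downgradient of the peak.
√(4πDt) = 43.15 m, giving peak height M/(n_e·A·√(4πDt)) = 27.6/(0.20 × 4.61 × 43.15) = 0.6937 kg/m³.
(x−vt)²/(4Dt) = (27.094)²/(4 × 2.03 × 73.0) = 1.238; exp(−1.238) = 0.2900.
C = 0.6937 × 0.2900 = 0.201 kg/m³.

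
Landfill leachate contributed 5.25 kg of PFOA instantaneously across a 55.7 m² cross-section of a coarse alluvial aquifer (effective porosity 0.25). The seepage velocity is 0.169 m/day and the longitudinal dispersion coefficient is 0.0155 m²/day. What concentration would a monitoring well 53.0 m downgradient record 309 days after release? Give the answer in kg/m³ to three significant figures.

0.0471 kg/m³

For an instantaneous plane source, C(x,t) = M/(n_e·A·√(4πDt)) · exp(−(x−vt)²/(4Dt)), with n_e·A the pore (flow) area.
Plume center vt = 0.169 × 309 = 52.221 m, so the well at 53.0 m is 0.779 m downgradient of the peak.
√(4πDt) = 7.758 m, giving peak height M/(n_e·A·√(4πDt)) = 5.25/(0.25 × 55.7 × 7.758) = 0.04860 kg/m³.
(x−vt)²/(4Dt) = (0.779)²/(4 × 0.0155 × 309) = 0.03168; exp(−0.03168) = 0.9688.
C = 0.04860 × 0.9688 = 0.0471 kg/m³.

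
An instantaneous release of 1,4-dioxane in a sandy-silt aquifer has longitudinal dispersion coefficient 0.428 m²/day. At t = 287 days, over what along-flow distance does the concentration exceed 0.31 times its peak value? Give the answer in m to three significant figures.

48.0 m

The plume is Gaussian with σ = √(2Dt) = √(2 × 0.428 × 287) = 15.67 m.
C/C_peak = exp(−Δx²/(2σ²)) = 0.31 ⇒ Δx = σ·√(−2 ln 0.31) = 15.67 × 1.530 = 23.98 m.
Width = 2Δx = 48.0 m.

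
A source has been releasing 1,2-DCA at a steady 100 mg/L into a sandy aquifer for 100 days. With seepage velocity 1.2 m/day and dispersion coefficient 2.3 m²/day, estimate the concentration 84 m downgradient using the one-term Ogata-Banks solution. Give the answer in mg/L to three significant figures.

95.3 mg/L

For a continuous step input, C/C₀ ≈ ½·erfc((x−vt)/(2√(Dt))).
vt = 1.2 × 100 = 120 m and 2√(Dt) = 2√(2.3 × 100) = 30.33 m.
Argument (x−vt)/(2√(Dt)) = (84 − 120)/30.33 = -1.187; ½·erfc(-1.187) = 0.9534.
C = 100 × 0.9534 = 95.3 mg/L.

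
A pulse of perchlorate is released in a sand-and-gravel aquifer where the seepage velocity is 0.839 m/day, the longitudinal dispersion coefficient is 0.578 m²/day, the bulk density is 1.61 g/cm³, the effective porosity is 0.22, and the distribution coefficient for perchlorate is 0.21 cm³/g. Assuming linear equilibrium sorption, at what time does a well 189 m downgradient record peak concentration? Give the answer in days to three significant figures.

Retardation factor R = 1 + ρ_b·K_d/n = 1 + 1.61 × 0.21/0.22 = 2.537.
Sorption retards both mechanisms: v_R = v/R = 0.3307 m/day, D_R = D/R = 0.2278 m²/day.
Peak time from v_R²t² + 2D_R t − x² = 0: t = (√(D_R² + v_R²x²) − D_R)/v_R².
√(D_R² + v_R²x²) = √(0.2278² + 0.3307² × 189²) = 62.50; v_R² = 0.1094.
t = (62.50 − 0.2278)/0.1094 = 569 days.

569 days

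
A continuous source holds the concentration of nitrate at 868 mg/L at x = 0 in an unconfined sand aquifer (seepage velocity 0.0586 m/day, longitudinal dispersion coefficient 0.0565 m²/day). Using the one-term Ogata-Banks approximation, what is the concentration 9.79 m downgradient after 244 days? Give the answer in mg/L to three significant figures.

For a continuous step input, C/C₀ ≈ ½·erfc((x−vt)/(2√(Dt))).
vt = 0.0586 × 244 = 14.2984 m and 2√(Dt) = 2√(0.0565 × 244) = 7.426 m.
Argument (x−vt)/(2√(Dt)) = (9.79 − 14.2984)/7.426 = -0.6071; ½·erfc(-0.6071) = 0.8047.
C = 868 × 0.8047 = 698 mg/L.

698 mg/L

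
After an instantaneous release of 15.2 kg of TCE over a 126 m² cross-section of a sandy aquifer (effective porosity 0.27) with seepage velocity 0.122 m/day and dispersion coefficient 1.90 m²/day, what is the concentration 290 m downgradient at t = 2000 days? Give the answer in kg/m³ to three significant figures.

0.00178 kg/m³

For an instantaneous plane source, C(x,t) = M/(n_e·A·√(4πDt)) · exp(−(x−vt)²/(4Dt)), with n_e·A the pore (flow) area.
Plume center vt = 0.122 × 2000 = 244 m, so the well at 290 m is 46 m downgradient of the peak.
√(4πDt) = 218.5 m, giving peak height M/(n_e·A·√(4πDt)) = 15.2/(0.27 × 126 × 218.5) = 0.002045 kg/m³.
(x−vt)²/(4Dt) = (46)²/(4 × 1.90 × 2000) = 0.1392; exp(−0.1392) = 0.8701.
C = 0.002045 × 0.8701 = 0.00178 kg/m³.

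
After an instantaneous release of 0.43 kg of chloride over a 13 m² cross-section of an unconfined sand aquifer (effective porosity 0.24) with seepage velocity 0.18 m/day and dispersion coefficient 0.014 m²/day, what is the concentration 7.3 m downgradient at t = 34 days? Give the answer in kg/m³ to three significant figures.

For an instantaneous plane source, C(x,t) = M/(n_e·A·√(4πDt)) · exp(−(x−vt)²/(4Dt)), with n_e·A the pore (flow) area.
Plume center vt = 0.18 × 34 = 6.12 m, so the well at 7.3 m is 1.18 m downgradient of the peak.
√(4πDt) = 2.446 m, giving peak height M/(n_e·A·√(4πDt)) = 0.43/(0.24 × 13 × 2.446) = 0.05635 kg/m³.
(x−vt)²/(4Dt) = (1.18)²/(4 × 0.014 × 34) = 0.7313; exp(−0.7313) = 0.4813.
C = 0.05635 × 0.4813 = 0.0271 kg/m³.

0.0271 kg/m³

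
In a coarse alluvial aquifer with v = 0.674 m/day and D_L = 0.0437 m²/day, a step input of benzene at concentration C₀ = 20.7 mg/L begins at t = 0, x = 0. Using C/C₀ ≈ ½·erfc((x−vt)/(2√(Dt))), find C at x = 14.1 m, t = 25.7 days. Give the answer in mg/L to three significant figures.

For a continuous step input, C/C₀ ≈ ½·erfc((x−vt)/(2√(Dt))).
vt = 0.674 × 25.7 = 17.3218 m and 2√(Dt) = 2√(0.0437 × 25.7) = 2.120 m.
Argument (x−vt)/(2√(Dt)) = (14.1 − 17.3218)/2.120 = -1.520; ½·erfc(-1.520) = 0.9842.
C = 20.7 × 0.9842 = 20.4 mg/L.

20.4 mg/L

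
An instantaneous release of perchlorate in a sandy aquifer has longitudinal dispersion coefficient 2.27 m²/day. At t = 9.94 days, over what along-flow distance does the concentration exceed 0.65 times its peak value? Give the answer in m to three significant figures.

The plume is Gaussian with σ = √(2Dt) = √(2 × 2.27 × 9.94) = 6.718 m.
C/C_peak = exp(−Δx²/(2σ²)) = 0.65 ⇒ Δx = σ·√(−2 ln 0.65) = 6.718 × 0.9282 = 6.236 m.
Width = 2Δx = 12.5 m.

12.5 m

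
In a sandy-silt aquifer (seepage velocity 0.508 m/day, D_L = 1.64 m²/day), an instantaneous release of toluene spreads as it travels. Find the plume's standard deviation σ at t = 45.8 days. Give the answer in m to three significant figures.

12.3 m

Dispersive spreading gives a Gaussian with σ² = 2Dt; advection only shifts the center.
σ = √(2 × 1.64 × 45.8) = 12.3 m.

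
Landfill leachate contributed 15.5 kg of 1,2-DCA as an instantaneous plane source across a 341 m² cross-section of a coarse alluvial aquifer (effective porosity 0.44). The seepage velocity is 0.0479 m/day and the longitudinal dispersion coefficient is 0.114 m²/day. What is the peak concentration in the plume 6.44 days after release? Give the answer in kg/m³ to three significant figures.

0.0340 kg/m³

The peak of an instantaneous 1D plume sits at x = vt; there the Gaussian factor is 1 and C_max = M/(n_e·A·√(4πDt)), where n_e·A is the pore area the mass is dissolved in.
√(4πDt) = √(4π × 0.114 × 6.44) = 3.037 m, so C_max = 15.5/(0.44 × 341 × 3.037) = 0.0340 kg/m³.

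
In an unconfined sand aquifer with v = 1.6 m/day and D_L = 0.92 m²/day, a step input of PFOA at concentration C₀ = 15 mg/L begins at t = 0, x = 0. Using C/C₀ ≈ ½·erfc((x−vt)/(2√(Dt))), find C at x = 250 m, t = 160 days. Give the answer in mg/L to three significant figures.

For a continuous step input, C/C₀ ≈ ½·erfc((x−vt)/(2√(Dt))).
vt = 1.6 × 160 = 256 m and 2√(Dt) = 2√(0.92 × 160) = 24.27 m.
Argument (x−vt)/(2√(Dt)) = (250 − 256)/24.27 = -0.2472; ½·erfc(-0.2472) = 0.6367.
C = 15 × 0.6367 = 9.55 mg/L.

9.55 mg/L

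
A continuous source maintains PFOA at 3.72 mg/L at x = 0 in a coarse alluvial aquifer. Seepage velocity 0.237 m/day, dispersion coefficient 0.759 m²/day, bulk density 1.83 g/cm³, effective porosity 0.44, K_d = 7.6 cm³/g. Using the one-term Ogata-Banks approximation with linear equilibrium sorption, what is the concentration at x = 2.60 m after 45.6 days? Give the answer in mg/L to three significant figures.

0.222 mg/L

Retardation factor R = 1 + ρ_b·K_d/n = 1 + 1.83 × 7.6/0.44 = 32.61.
Sorption retards both mechanisms: v_R = v/R = 0.007268 m/day, D_R = D/R = 0.02328 m²/day.
v_R·t = 0.007268 × 45.6 = 0.3314208 m; 2√(D_R t) = 2.061 m; argument = (2.60 − 0.3314208)/2.061 = 1.101.
C = C₀ × ½·erfc(1.101) = 3.72 × 0.05973 = 0.222 mg/L.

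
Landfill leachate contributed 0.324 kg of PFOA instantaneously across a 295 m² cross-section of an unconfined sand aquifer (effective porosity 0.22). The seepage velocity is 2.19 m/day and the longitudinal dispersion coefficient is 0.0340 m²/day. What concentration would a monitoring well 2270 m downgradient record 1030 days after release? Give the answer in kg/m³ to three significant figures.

For an instantaneous plane source, C(x,t) = M/(n_e·A·√(4πDt)) · exp(−(x−vt)²/(4Dt)), with n_e·A the pore (flow) area.
Plume center vt = 2.19 × 1030 = 2255.7 m, so the well at 2270 m is 14.3 m downgradient of the peak.
√(4πDt) = 20.98 m, giving peak height M/(n_e·A·√(4πDt)) = 0.324/(0.22 × 295 × 20.98) = 0.0002380 kg/m³.
(x−vt)²/(4Dt) = (14.3)²/(4 × 0.0340 × 1030) = 1.460; exp(−1.460) = 0.2322.
C = 0.0002380 × 0.2322 = 5.53e-05 kg/m³.

5.53e-05 kg/m³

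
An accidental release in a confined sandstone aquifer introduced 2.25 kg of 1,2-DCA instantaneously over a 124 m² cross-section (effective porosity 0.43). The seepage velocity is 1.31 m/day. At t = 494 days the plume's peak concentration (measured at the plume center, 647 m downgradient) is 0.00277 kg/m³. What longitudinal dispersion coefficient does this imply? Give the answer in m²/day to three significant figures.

At the plume center C_max = M/(n_e·A·√(4πDt)), so D = M²/(4πt·(n_e·A·C_max)²).
n_e·A·C_max = 0.43 × 124 × 0.00277 = 0.1477 kg/m.
D = 2.25²/(4π × 494 × 0.1477²) = 0.0374 m²/day.

0.0374 m²/day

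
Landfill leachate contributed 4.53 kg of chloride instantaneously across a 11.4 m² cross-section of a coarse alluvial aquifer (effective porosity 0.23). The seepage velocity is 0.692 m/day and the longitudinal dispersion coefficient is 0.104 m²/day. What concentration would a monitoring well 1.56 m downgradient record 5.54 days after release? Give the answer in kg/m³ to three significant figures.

For an instantaneous plane source, C(x,t) = M/(n_e·A·√(4πDt)) · exp(−(x−vt)²/(4Dt)), with n_e·A the pore (flow) area.
Plume center vt = 0.692 × 5.54 = 3.83368 m, so the well at 1.56 m is 2.27368 m upgradient of the peak.
√(4πDt) = 2.691 m, giving peak height M/(n_e·A·√(4πDt)) = 4.53/(0.23 × 11.4 × 2.691) = 0.6420 kg/m³.
(x−vt)²/(4Dt) = (-2.27368)²/(4 × 0.104 × 5.54) = 2.243; exp(−2.243) = 0.1061.
C = 0.6420 × 0.1061 = 0.0681 kg/m³.

0.0681 kg/m³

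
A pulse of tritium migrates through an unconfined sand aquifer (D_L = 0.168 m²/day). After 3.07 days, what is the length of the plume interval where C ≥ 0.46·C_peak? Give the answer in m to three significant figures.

The plume is Gaussian with σ = √(2Dt) = √(2 × 0.168 × 3.07) = 1.016 m.
C/C_peak = exp(−Δx²/(2σ²)) = 0.46 ⇒ Δx = σ·√(−2 ln 0.46) = 1.016 × 1.246 = 1.266 m.
Width = 2Δx = 2.53 m.

2.53 m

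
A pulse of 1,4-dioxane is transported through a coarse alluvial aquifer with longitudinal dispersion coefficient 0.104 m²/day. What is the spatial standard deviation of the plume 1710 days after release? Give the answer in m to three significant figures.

18.9 m

Dispersive spreading gives a Gaussian with σ² = 2Dt; advection only shifts the center.
σ = √(2 × 0.104 × 1710) = 18.9 m.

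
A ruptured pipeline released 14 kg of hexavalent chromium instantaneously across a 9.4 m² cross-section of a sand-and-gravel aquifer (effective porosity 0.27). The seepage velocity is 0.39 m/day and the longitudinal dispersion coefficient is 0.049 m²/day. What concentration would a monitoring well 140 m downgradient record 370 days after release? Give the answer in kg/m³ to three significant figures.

0.283 kg/m³

For an instantaneous plane source, C(x,t) = M/(n_e·A·√(4πDt)) · exp(−(x−vt)²/(4Dt)), with n_e·A the pore (flow) area.
Plume center vt = 0.39 × 370 = 144.3 m, so the well at 140 m is 4.3 m upgradient of the peak.
√(4πDt) = 15.09 m, giving peak height M/(n_e·A·√(4πDt)) = 14/(0.27 × 9.4 × 15.09) = 0.3656 kg/m³.
(x−vt)²/(4Dt) = (-4.3)²/(4 × 0.049 × 370) = 0.2550; exp(−0.2550) = 0.7749.
C = 0.3656 × 0.7749 = 0.283 kg/m³.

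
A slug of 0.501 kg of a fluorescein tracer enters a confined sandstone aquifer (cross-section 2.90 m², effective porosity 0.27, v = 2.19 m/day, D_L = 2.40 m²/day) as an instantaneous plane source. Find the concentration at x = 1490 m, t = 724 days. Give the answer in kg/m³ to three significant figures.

For an instantaneous plane source, C(x,t) = M/(n_e·A·√(4πDt)) · exp(−(x−vt)²/(4Dt)), with n_e·A the pore (flow) area.
Plume center vt = 2.19 × 724 = 1585.56 m, so the well at 1490 m is 95.56 m upgradient of the peak.
√(4πDt) = 147.8 m, giving peak height M/(n_e·A·√(4πDt)) = 0.501/(0.27 × 2.90 × 147.8) = 0.004329 kg/m³.
(x−vt)²/(4Dt) = (-95.56)²/(4 × 2.40 × 724) = 1.314; exp(−1.314) = 0.2687.
C = 0.004329 × 0.2687 = 0.00116 kg/m³.

0.00116 kg/m³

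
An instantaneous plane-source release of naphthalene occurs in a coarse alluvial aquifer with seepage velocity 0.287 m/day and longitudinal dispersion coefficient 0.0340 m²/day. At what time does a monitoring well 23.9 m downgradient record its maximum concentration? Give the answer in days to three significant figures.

For the 1D instantaneous-source solution, setting ∂C/∂t = 0 at fixed x gives v²t² + 2Dt − x² = 0, so t = (√(D² + v²x²) − D)/v².
√(D² + v²x²) = √(0.0340² + 0.287² × 23.9²) = 6.859; v² = 0.082369.
t = (6.859 − 0.0340)/0.082369 = 82.9 days (vs. the pure-advection estimate x/v = 83.3 d).

82.9 days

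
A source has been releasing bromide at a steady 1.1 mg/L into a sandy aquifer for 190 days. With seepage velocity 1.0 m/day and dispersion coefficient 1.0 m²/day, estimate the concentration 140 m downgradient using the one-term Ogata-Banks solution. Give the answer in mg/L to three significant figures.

1.09 mg/L

For a continuous step input, C/C₀ ≈ ½·erfc((x−vt)/(2√(Dt))).
vt = 1.0 × 190 = 190 m and 2√(Dt) = 2√(1.0 × 190) = 27.57 m.
Argument (x−vt)/(2√(Dt)) = (140 − 190)/27.57 = -1.814; ½·erfc(-1.814) = 0.9948.
C = 1.1 × 0.9948 = 1.09 mg/L.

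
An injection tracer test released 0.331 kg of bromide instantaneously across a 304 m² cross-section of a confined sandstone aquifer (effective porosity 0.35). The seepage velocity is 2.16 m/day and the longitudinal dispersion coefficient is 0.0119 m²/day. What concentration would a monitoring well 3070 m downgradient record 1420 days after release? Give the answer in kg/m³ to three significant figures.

For an instantaneous plane source, C(x,t) = M/(n_e·A·√(4πDt)) · exp(−(x−vt)²/(4Dt)), with n_e·A the pore (flow) area.
Plume center vt = 2.16 × 1420 = 3067.2 m, so the well at 3070 m is 2.8 m downgradient of the peak.
√(4πDt) = 14.57 m, giving peak height M/(n_e·A·√(4πDt)) = 0.331/(0.35 × 304 × 14.57) = 0.0002135 kg/m³.
(x−vt)²/(4Dt) = (2.8)²/(4 × 0.0119 × 1420) = 0.1160; exp(−0.1160) = 0.8905.
C = 0.0002135 × 0.8905 = 0.000190 kg/m³.

0.000190 kg/m³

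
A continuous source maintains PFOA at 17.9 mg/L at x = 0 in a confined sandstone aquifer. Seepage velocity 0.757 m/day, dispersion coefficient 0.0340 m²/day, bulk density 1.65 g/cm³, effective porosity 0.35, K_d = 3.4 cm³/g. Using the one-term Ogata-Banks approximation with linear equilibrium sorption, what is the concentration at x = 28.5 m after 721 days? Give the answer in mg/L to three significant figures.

17.6 mg/L

Retardation factor R = 1 + ρ_b·K_d/n = 1 + 1.65 × 3.4/0.35 = 17.03.
Sorption retards both mechanisms: v_R = v/R = 0.04445 m/day, D_R = D/R = 0.001996 m²/day.
v_R·t = 0.04445 × 721 = 32.04845 m; 2√(D_R t) = 2.399 m; argument = (28.5 − 32.04845)/2.399 = -1.479.
C = C₀ × ½·erfc(-1.479) = 17.9 × 0.9818 = 17.6 mg/L.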